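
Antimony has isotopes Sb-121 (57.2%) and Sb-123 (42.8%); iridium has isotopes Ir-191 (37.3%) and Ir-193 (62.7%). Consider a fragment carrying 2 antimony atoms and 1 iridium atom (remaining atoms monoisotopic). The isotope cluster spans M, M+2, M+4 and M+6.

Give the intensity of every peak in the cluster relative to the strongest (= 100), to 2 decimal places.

Antimony pattern (n=2): 0.327184 : 0.489632 : 0.183184
Iridium pattern (n=1): 0.3730 : 0.6270
Convolve the two distributions (both contribute in 2-u steps):
  M: 0.327184×0.3730 = 0.122040
  M+2: 0.327184×0.6270 + 0.489632×0.3730 = 0.387777
  M+4: 0.489632×0.6270 + 0.183184×0.3730 = 0.375327
  M+6: 0.183184×0.6270 = 0.114856
Scale to base peak (0.387777) = 100: 31.47 : 100.00 : 96.79 : 29.62

31.47 : 100.00 : 96.79 : 29.62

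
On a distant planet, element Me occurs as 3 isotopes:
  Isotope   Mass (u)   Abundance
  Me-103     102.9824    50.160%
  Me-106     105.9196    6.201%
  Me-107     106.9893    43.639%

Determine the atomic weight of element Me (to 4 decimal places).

The abundance-weighted mean is 0.50160 × 102.9824 + 0.06201 × 105.9196 + 0.43639 × 106.9893
= 51.65597 + 6.56807 + 46.68906 = 104.91310 u

104.9131 u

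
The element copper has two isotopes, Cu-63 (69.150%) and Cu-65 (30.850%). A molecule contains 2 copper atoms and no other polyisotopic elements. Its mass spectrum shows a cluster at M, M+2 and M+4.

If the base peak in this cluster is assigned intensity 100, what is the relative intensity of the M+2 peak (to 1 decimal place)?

89.2

Term probabilities: M 0.4782, M+2 0.4267, M+4 0.0952. Base peak = M.
P(M) = C(2,0) × 0.69150^2 × 0.30850^0 = 1 × 0.47817225 × 1.0000 = 0.478172 (base)
P(M+2) = C(2,1) × 0.69150^1 × 0.30850^1 = 2 × 0.6915 × 0.3085 = 0.426656
Relative intensity = 0.426656 / 0.478172 × 100 = 89.2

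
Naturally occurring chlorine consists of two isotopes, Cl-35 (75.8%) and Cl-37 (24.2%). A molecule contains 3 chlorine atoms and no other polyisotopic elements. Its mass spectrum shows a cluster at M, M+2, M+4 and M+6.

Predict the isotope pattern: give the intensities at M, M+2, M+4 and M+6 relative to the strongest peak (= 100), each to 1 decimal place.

100.0 : 95.8 : 30.6 : 3.3

The 3 Cl atoms are independent, so intensities follow the terms of (0.758 + 0.242)^3.
P(M) = 0.758^3 = 0.435520
P(M+2) = 3 × 0.758^2 × 0.242^1 = 0.417133
P(M+4) = 3 × 0.758^1 × 0.242^2 = 0.133175
P(M+6) = 0.242^3 = 0.014172
The M peak is largest (0.435520); scaling to 100 gives 100.0 : 95.8 : 30.6 : 3.3.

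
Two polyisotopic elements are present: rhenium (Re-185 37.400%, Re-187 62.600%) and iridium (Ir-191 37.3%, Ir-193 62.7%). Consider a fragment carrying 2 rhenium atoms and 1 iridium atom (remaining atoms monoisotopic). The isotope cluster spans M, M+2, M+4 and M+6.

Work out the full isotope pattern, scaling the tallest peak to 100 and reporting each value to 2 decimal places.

11.86 : 59.66 : 100.00 : 55.87

Rhenium pattern (n=2): 0.139876 : 0.468248 : 0.391876
Iridium pattern (n=1): 0.3730 : 0.6270
Convolve the two distributions (both contribute in 2-u steps):
  M: 0.139876×0.3730 = 0.052174
  M+2: 0.139876×0.6270 + 0.468248×0.3730 = 0.262359
  M+4: 0.468248×0.6270 + 0.391876×0.3730 = 0.439761
  M+6: 0.391876×0.6270 = 0.245706
Scale to base peak (0.439761) = 100: 11.86 : 59.66 : 100.00 : 55.87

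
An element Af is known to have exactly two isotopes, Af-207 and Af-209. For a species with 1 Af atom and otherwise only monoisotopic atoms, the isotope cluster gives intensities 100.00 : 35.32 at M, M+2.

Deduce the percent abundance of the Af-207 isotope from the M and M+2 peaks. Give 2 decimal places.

73.90%

Write p for the Af-207 fraction. I(M+2)/I(M) = [C(1,1)·p^0·(1−p)] / p^1 = 1·(1−p)/p = 35.32/100.00 = 0.3532
(1−p)/p = 0.3532/1 = 0.3532  ⇒  p = 1/(1 + 0.3532) = 0.7390
Af-207: 73.90%, Af-209: 26.10%.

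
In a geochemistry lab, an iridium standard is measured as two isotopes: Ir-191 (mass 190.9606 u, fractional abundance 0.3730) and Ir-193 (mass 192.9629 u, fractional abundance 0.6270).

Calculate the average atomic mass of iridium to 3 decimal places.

192.216 u

Average mass = Σ (abundance × isotope mass) = 0.3730 × 190.9606 + 0.6270 × 192.9629
= 71.22830 + 120.98774 = 192.21604 u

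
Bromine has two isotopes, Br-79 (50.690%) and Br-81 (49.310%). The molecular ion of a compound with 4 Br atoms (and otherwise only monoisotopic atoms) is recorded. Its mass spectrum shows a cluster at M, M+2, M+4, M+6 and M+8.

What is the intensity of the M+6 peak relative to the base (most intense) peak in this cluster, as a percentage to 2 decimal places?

64.85%

Term probabilities: M 0.0660, M+2 0.2569, M+4 0.3749, M+6 0.2431, M+8 0.0591. Base peak = M+4.
P(M+4) = C(4,2) × 0.50690^2 × 0.49310^2 = 6 × 0.25694761 × 0.24314761 = 0.374857 (base)
P(M+6) = C(4,3) × 0.50690^1 × 0.49310^3 = 4 × 0.5069 × 0.11989609 = 0.243101
Relative intensity = 0.243101 / 0.374857 × 100 = 64.85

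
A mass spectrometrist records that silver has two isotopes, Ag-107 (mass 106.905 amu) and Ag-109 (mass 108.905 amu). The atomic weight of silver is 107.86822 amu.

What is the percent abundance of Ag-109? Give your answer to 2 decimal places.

48.16%

With x = fraction of Ag-107 (so Ag-109 is 1 − x):
106.905·x + 108.905·(1 − x) = 107.86822
(106.905 − 108.905)·x = 107.86822 − 108.905
x = -1.03678 / -2.000 = 0.51839 → 51.84% Ag-107, 48.16% Ag-109.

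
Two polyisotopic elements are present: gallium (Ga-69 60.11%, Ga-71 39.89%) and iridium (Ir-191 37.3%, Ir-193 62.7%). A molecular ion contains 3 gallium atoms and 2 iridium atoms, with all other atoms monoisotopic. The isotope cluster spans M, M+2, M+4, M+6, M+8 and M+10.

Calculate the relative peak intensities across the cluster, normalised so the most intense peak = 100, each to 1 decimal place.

Gallium pattern (n=3): 0.21719018 : 0.43239309 : 0.28694328 : 0.06347345
Iridium pattern (n=2): 0.139129 : 0.467742 : 0.393129
Convolve the two distributions (both contribute in 2-u steps):
  M: 0.21719018×0.139129 = 0.030217
  M+2: 0.21719018×0.467742 + 0.43239309×0.139129 = 0.161747
  M+4: 0.21719018×0.393129 + 0.43239309×0.467742 + 0.28694328×0.139129 = 0.327554
  M+6: 0.43239309×0.393129 + 0.28694328×0.467742 + 0.06347345×0.139129 = 0.313033
  M+8: 0.28694328×0.393129 + 0.06347345×0.467742 = 0.142495
  M+10: 0.06347345×0.393129 = 0.024953
Scale to base peak (0.327554) = 100: 9.2 : 49.4 : 100.0 : 95.6 : 43.5 : 7.6

9.2 : 49.4 : 100.0 : 95.6 : 43.5 : 7.6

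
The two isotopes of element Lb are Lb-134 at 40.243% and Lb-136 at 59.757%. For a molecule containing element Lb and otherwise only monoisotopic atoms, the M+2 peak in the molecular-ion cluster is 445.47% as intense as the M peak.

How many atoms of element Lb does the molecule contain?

With n Lb atoms, P(M+2)/P(M) = C(n,1)·p^(n−1)q / p^n = n·q/p = n · 0.59757/0.40243.
n = 4.4547 × 0.40243/0.59757 = 3.00 ≈ 3

3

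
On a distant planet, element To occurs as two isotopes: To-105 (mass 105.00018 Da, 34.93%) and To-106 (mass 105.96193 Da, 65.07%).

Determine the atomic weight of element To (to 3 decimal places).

105.626 Da

Average mass = Σ (abundance × isotope mass) = 0.3493 × 105.00018 + 0.6507 × 105.96193
= 36.676563 + 68.949428 = 105.625991 Da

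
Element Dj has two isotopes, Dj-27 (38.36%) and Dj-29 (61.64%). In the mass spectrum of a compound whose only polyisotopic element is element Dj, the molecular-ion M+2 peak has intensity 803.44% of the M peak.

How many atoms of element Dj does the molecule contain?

5

With n Dj atoms, P(M+2)/P(M) = C(n,1)·p^(n−1)q / p^n = n·q/p = n · 0.6164/0.3836.
n = 8.0344 × 0.3836/0.6164 = 5.00 ≈ 5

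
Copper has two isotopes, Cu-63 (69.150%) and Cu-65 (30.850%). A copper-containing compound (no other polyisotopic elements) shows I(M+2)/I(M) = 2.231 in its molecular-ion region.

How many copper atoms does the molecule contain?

With n Cu atoms, P(M+2)/P(M) = C(n,1)·p^(n−1)q / p^n = n·q/p = n · 0.30850/0.69150.
n = 2.231 × 0.69150/0.30850 = 5.00 ≈ 5

5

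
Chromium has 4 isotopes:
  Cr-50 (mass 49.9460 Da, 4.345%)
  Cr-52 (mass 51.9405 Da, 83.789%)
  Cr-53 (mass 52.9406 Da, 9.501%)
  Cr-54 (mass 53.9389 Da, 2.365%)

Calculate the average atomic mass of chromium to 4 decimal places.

51.9961 Da

The abundance-weighted mean is 0.04345 × 49.9460 + 0.83789 × 51.9405 + 0.09501 × 52.9406 + 0.02365 × 53.9389
= 2.17015 + 43.52043 + 5.02989 + 1.27565 = 51.99612 Da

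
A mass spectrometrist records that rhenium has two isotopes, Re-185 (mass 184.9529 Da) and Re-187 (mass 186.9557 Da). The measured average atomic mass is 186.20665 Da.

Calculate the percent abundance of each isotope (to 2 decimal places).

Re-185: 37.40%, Re-187: 62.60%

Let x be the fractional abundance of Re-185; then Re-187 has abundance 1 − x.
184.9529·x + 186.9557·(1 − x) = 186.20665
(184.9529 − 186.9557)·x = 186.20665 − 186.9557
x = -0.74905 / -2.0028 = 0.37400 → 37.40% Re-185, 62.60% Re-187.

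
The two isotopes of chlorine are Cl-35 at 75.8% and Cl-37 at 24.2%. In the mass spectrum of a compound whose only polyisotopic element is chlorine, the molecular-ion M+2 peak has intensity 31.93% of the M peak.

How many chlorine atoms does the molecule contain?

For n independent Cl atoms, I(M+2)/I(M) = n · (abundance Cl-37) / (abundance Cl-35) = n · 0.242/0.758.
n = 0.3193 × 0.758/0.242 = 1.00 ≈ 1

1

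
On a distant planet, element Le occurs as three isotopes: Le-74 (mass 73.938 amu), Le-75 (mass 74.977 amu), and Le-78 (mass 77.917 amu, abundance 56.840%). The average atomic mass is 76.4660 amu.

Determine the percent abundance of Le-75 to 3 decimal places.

25.634%

The remaining 43.160% is split between Le-74 (fraction x) and Le-75 (fraction 0.43160 − x).
Substituting: 73.938x + 74.977(0.43160 − x) = 32.1779772
(73.938 − 74.977)x = -0.182096  ⇒  x = 0.17526, y = 0.25634
Le-74: 17.526%, Le-75: 25.634%.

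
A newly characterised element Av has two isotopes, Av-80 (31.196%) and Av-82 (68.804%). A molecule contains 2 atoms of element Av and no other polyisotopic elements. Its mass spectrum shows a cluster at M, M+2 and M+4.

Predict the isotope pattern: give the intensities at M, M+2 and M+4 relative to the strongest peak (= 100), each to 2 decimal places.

20.56 : 90.68 : 100.00

Each Av atom is independently Av-80 (p = 0.31196) or Av-82 (q = 0.68804); the cluster is the binomial expansion (p + q)^2.
P(M) = 0.31196^2 = 0.097319
P(M+2) = 2 × 0.31196^1 × 0.68804^1 = 0.429282
P(M+4) = 0.68804^2 = 0.473399
The M+4 peak is largest (0.473399); scaling to 100 gives 20.56 : 90.68 : 100.00.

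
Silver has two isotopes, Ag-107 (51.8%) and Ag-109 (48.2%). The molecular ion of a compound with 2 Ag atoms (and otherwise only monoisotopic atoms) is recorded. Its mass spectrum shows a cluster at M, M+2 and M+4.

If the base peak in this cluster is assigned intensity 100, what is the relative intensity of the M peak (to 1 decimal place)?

Binomial terms of (0.518 + 0.482)^2: M 0.2683, M+2 0.4994, M+4 0.2323 → M+2 is the base peak.
P(M+2) = C(2,1) × 0.518^1 × 0.482^1 = 2 × 0.5180 × 0.4820 = 0.499352 (base)
P(M) = C(2,0) × 0.518^2 × 0.482^0 = 1 × 0.268324 × 1.0000 = 0.268324
Relative intensity = 0.268324 / 0.499352 × 100 = 53.7

53.7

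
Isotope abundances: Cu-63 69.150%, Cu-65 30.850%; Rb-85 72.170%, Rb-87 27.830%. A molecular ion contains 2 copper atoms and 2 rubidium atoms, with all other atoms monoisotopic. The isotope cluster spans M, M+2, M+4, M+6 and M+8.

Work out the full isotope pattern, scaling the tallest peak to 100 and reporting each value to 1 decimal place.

Copper pattern (n=2): 0.47817225 : 0.4266555 : 0.09517225
Rubidium pattern (n=2): 0.52085089 : 0.40169822 : 0.07745089
Convolve the two distributions (both contribute in 2-u steps):
  M: 0.47817225×0.52085089 = 0.249056
  M+2: 0.47817225×0.40169822 + 0.4266555×0.52085089 = 0.414305
  M+4: 0.47817225×0.07745089 + 0.4266555×0.40169822 + 0.09517225×0.52085089 = 0.257992
  M+6: 0.4266555×0.07745089 + 0.09517225×0.40169822 = 0.071275
  M+8: 0.09517225×0.07745089 = 0.007371
Scale to base peak (0.414305) = 100: 60.1 : 100.0 : 62.3 : 17.2 : 1.8

60.1 : 100.0 : 62.3 : 17.2 : 1.8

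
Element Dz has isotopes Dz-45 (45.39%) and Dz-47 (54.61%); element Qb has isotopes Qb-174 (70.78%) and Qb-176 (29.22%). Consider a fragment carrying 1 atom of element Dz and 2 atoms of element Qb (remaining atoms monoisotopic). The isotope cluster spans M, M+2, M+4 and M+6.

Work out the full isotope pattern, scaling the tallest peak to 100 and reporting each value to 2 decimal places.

Element Dz pattern (n=1): 0.4539 : 0.5461
Element Qb pattern (n=2): 0.50098084 : 0.41363832 : 0.08538084
Convolve the two distributions (both contribute in 2-u steps):
  M: 0.4539×0.50098084 = 0.227395
  M+2: 0.4539×0.41363832 + 0.5461×0.50098084 = 0.461336
  M+4: 0.4539×0.08538084 + 0.5461×0.41363832 = 0.264642
  M+6: 0.5461×0.08538084 = 0.046626
Scale to base peak (0.461336) = 100: 49.29 : 100.00 : 57.36 : 10.11

49.29 : 100.00 : 57.36 : 10.11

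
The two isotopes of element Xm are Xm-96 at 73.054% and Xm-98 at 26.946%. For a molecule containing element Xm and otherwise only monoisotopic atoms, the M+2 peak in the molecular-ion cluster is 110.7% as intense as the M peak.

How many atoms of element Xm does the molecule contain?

For n independent Xm atoms, I(M+2)/I(M) = n · (abundance Xm-98) / (abundance Xm-96) = n · 0.26946/0.73054.
n = 1.107 × 0.73054/0.26946 = 3.00 ≈ 3

3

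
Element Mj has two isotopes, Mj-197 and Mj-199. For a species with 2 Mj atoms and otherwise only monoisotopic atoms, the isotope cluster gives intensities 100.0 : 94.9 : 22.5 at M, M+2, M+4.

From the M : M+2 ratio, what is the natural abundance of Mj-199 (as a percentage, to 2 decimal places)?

32.18%

If p is the fraction of Mj that is Mj-197, then I(M+2)/I(M) = [C(2,1)·p^1·(1−p)] / p^2 = 2·(1−p)/p = 94.9/100.0 = 0.9490
(1−p)/p = 0.9490/2 = 0.4745  ⇒  p = 1/(1 + 0.4745) = 0.6782
Mj-197: 67.82%, Mj-199: 32.18%.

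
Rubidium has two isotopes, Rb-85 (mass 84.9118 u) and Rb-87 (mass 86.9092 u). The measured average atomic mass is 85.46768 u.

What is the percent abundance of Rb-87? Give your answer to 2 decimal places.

27.83%

Writing the weighted mean with unknown fraction x of Rb-85:
84.9118·x + 86.9092·(1 − x) = 85.46768
(84.9118 − 86.9092)·x = 85.46768 − 86.9092
x = -1.44152 / -1.9974 = 0.72170 → 72.17% Rb-85, 27.83% Rb-87.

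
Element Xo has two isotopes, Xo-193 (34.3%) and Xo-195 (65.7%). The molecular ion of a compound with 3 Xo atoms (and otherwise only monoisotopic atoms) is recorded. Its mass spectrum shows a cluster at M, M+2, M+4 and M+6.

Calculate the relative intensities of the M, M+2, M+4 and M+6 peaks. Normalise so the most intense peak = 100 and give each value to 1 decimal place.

9.1 : 52.2 : 100.0 : 63.8

Expanding (0.343 + 0.657)^3:
P(M) = 0.343^3 = 0.040354
P(M+2) = 3 × 0.343^2 × 0.657^1 = 0.231886
P(M+4) = 3 × 0.343^1 × 0.657^2 = 0.444167
P(M+6) = 0.657^3 = 0.283593
The M+4 peak is largest (0.444167); scaling to 100 gives 9.1 : 52.2 : 100.0 : 63.8.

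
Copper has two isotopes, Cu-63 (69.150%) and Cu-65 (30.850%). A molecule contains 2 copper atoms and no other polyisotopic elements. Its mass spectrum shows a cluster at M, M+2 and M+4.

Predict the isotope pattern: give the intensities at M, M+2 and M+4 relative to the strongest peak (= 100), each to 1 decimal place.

100.0 : 89.2 : 19.9

The 2 Cu atoms are independent, so intensities follow the terms of (0.69150 + 0.30850)^2.
P(M) = 0.69150^2 = 0.478172
P(M+2) = 2 × 0.69150^1 × 0.30850^1 = 0.426656
P(M+4) = 0.30850^2 = 0.095172
The M peak is largest (0.478172); scaling to 100 gives 100.0 : 89.2 : 19.9.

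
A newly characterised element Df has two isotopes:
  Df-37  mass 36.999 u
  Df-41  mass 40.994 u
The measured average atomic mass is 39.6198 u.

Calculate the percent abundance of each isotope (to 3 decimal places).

Df-37: 34.398%, Df-41: 65.602%

Let x be the fractional abundance of Df-37; then Df-41 has abundance 1 − x.
36.999·x + 40.994·(1 − x) = 39.6198
(36.999 − 40.994)·x = 39.6198 − 40.994
x = -1.3742 / -3.995 = 0.34398 → 34.398% Df-37, 65.602% Df-41.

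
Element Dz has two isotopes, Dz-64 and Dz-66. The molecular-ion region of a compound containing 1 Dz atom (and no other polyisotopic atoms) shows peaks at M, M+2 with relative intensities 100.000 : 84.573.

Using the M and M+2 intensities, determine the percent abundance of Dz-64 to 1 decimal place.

54.2%

If p is the fraction of Dz that is Dz-64, then I(M+2)/I(M) = [C(1,1)·p^0·(1−p)] / p^1 = 1·(1−p)/p = 84.573/100.000 = 0.8457
(1−p)/p = 0.8457/1 = 0.8457  ⇒  p = 1/(1 + 0.8457) = 0.5418
Dz-64: 54.2%, Dz-66: 45.8%.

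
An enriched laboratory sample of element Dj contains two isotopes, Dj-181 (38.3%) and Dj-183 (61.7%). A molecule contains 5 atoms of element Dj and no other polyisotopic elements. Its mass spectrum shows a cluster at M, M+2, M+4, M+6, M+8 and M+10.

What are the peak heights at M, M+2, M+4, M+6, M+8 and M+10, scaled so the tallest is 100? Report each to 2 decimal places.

The 5 Dj atoms are independent, so intensities follow the terms of (0.383 + 0.617)^5.
P(M) = 0.383^5 = 0.008241
P(M+2) = 5 × 0.383^4 × 0.617^1 = 0.066382
P(M+4) = 10 × 0.383^3 × 0.617^2 = 0.213878
P(M+6) = 10 × 0.383^2 × 0.617^3 = 0.344551
P(M+8) = 5 × 0.383^1 × 0.617^4 = 0.277530
P(M+10) = 0.617^5 = 0.089418
The M+6 peak is largest (0.344551); scaling to 100 gives 2.39 : 19.27 : 62.07 : 100.00 : 80.55 : 25.95.

2.39 : 19.27 : 62.07 : 100.00 : 80.55 : 25.95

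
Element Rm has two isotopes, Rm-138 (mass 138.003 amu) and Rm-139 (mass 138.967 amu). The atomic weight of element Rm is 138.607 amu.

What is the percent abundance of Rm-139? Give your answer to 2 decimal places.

With x = fraction of Rm-138 (so Rm-139 is 1 − x):
138.003·x + 138.967·(1 − x) = 138.607
(138.003 − 138.967)·x = 138.607 − 138.967
x = -0.360 / -0.964 = 0.37344 → 37.34% Rm-138, 62.66% Rm-139.

62.66%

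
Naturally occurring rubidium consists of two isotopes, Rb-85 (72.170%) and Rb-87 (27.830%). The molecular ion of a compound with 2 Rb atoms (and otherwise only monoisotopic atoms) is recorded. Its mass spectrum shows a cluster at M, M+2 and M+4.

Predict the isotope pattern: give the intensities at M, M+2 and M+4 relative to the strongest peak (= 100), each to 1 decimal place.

100.0 : 77.1 : 14.9

The 2 Rb atoms are independent, so intensities follow the terms of (0.72170 + 0.27830)^2.
P(M) = 0.72170^2 = 0.520851
P(M+2) = 2 × 0.72170^1 × 0.27830^1 = 0.401698
P(M+4) = 0.27830^2 = 0.077451
The M peak is largest (0.520851); scaling to 100 gives 100.0 : 77.1 : 14.9.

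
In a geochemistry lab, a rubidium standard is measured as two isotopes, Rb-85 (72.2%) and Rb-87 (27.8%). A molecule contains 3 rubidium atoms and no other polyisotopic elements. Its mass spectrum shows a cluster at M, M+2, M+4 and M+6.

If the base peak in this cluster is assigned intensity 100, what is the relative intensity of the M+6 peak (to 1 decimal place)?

4.9

(0.722 + 0.278)^3 gives M 0.3764, M+2 0.4348, M+4 0.1674, M+6 0.0215; the largest is M+2.
P(M+2) = C(3,1) × 0.722^2 × 0.278^1 = 3 × 0.521284 × 0.2780 = 0.434751 (base)
P(M+6) = C(3,3) × 0.722^0 × 0.278^3 = 1 × 1.0000 × 0.02148495 = 0.021485
Relative intensity = 0.021485 / 0.434751 × 100 = 4.9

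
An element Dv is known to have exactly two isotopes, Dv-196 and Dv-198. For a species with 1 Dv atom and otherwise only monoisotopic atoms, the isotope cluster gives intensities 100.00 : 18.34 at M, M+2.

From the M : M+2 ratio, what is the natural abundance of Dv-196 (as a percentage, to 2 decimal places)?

84.50%

Let p = fractional abundance of Dv-196. I(M+2)/I(M) = [C(1,1)·p^0·(1−p)] / p^1 = 1·(1−p)/p = 18.34/100.00 = 0.1834
(1−p)/p = 0.1834/1 = 0.1834  ⇒  p = 1/(1 + 0.1834) = 0.8450
Dv-196: 84.50%, Dv-198: 15.50%.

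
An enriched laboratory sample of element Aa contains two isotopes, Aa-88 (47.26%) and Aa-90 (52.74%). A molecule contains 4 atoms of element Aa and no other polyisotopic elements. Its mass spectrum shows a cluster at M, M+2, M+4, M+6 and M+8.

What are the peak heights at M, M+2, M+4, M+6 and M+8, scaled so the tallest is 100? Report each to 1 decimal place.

13.4 : 59.7 : 100.0 : 74.4 : 20.8

Expanding (0.4726 + 0.5274)^4:
P(M) = 0.4726^4 = 0.049886
P(M+2) = 4 × 0.4726^3 × 0.5274^1 = 0.222680
P(M+4) = 6 × 0.4726^2 × 0.5274^2 = 0.372751
P(M+6) = 4 × 0.4726^1 × 0.5274^3 = 0.277315
P(M+8) = 0.5274^4 = 0.077368
The M+4 peak is largest (0.372751); scaling to 100 gives 13.4 : 59.7 : 100.0 : 74.4 : 20.8.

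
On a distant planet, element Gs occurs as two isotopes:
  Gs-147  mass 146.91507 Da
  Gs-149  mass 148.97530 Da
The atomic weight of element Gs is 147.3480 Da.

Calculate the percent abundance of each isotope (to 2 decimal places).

Let x be the fractional abundance of Gs-147; then Gs-149 has abundance 1 − x.
146.91507·x + 148.97530·(1 − x) = 147.3480
(146.91507 − 148.97530)·x = 147.3480 − 148.97530
x = -1.62730 / -2.06023 = 0.78986 → 78.99% Gs-147, 21.01% Gs-149.

Gs-147: 78.99%, Gs-149: 21.01%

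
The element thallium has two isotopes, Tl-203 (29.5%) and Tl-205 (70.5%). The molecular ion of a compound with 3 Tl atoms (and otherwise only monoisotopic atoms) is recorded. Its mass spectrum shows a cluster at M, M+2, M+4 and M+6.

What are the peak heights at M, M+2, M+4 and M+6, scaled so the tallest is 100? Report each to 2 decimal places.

Expanding (0.295 + 0.705)^3:
P(M) = 0.295^3 = 0.025672
P(M+2) = 3 × 0.295^2 × 0.705^1 = 0.184058
P(M+4) = 3 × 0.295^1 × 0.705^2 = 0.439867
P(M+6) = 0.705^3 = 0.350403
The M+4 peak is largest (0.439867); scaling to 100 gives 5.84 : 41.84 : 100.00 : 79.66.

5.84 : 41.84 : 100.00 : 79.66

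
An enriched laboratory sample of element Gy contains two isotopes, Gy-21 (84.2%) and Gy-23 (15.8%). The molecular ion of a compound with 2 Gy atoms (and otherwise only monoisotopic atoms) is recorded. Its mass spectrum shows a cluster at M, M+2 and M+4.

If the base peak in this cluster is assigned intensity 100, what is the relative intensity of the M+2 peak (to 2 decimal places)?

37.53

Binomial terms of (0.842 + 0.158)^2: M 0.7090, M+2 0.2661, M+4 0.0250 → M is the base peak.
P(M) = C(2,0) × 0.842^2 × 0.158^0 = 1 × 0.708964 × 1.0000 = 0.708964 (base)
P(M+2) = C(2,1) × 0.842^1 × 0.158^1 = 2 × 0.8420 × 0.1580 = 0.266072
Relative intensity = 0.266072 / 0.708964 × 100 = 37.53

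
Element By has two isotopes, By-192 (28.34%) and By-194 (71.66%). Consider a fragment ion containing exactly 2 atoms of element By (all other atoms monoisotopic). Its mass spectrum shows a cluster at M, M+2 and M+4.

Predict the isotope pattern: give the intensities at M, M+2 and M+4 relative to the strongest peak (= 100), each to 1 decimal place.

15.6 : 79.1 : 100.0

The 2 By atoms are independent, so intensities follow the terms of (0.2834 + 0.7166)^2.
P(M) = 0.2834^2 = 0.080316
P(M+2) = 2 × 0.2834^1 × 0.7166^1 = 0.406169
P(M+4) = 0.7166^2 = 0.513516
The M+4 peak is largest (0.513516); scaling to 100 gives 15.6 : 79.1 : 100.0.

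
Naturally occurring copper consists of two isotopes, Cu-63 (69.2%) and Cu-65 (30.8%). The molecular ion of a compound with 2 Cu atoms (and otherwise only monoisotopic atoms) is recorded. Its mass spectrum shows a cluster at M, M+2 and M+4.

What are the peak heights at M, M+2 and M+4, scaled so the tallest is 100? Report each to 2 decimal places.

The 2 Cu atoms are independent, so intensities follow the terms of (0.692 + 0.308)^2.
P(M) = 0.692^2 = 0.478864
P(M+2) = 2 × 0.692^1 × 0.308^1 = 0.426272
P(M+4) = 0.308^2 = 0.094864
The M peak is largest (0.478864); scaling to 100 gives 100.00 : 89.02 : 19.81.

100.00 : 89.02 : 19.81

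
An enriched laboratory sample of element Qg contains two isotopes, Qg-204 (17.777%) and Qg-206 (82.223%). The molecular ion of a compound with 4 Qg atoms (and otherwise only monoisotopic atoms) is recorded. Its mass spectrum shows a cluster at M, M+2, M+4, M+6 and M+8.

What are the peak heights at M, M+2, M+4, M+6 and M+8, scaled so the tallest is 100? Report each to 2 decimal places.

0.22 : 4.04 : 28.05 : 86.48 : 100.00

Each Qg atom is independently Qg-204 (p = 0.17777) or Qg-206 (q = 0.82223); the cluster is the binomial expansion (p + q)^4.
P(M) = 0.17777^4 = 0.000999
P(M+2) = 4 × 0.17777^3 × 0.82223^1 = 0.018477
P(M+4) = 6 × 0.17777^2 × 0.82223^2 = 0.128190
P(M+6) = 4 × 0.17777^1 × 0.82223^3 = 0.395274
P(M+8) = 0.82223^4 = 0.457060
The M+8 peak is largest (0.457060); scaling to 100 gives 0.22 : 4.04 : 28.05 : 86.48 : 100.00.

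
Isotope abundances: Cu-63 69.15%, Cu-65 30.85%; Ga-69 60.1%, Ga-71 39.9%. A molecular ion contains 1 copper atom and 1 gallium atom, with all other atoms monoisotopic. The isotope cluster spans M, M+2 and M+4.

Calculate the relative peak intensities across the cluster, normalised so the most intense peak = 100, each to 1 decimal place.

Copper pattern (n=1): 0.6915 : 0.3085
Gallium pattern (n=1): 0.6010 : 0.3990
Convolve the two distributions (both contribute in 2-u steps):
  M: 0.6915×0.6010 = 0.415592
  M+2: 0.6915×0.3990 + 0.3085×0.6010 = 0.461317
  M+4: 0.3085×0.3990 = 0.123092
Scale to base peak (0.461317) = 100: 90.1 : 100.0 : 26.7

90.1 : 100.0 : 26.7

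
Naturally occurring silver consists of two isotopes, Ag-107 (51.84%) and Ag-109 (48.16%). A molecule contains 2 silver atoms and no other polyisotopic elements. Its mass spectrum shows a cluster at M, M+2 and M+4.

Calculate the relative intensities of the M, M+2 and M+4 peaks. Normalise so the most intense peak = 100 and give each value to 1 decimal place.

53.8 : 100.0 : 46.5

Expanding (0.5184 + 0.4816)^2:
P(M) = 0.5184^2 = 0.268739
P(M+2) = 2 × 0.5184^1 × 0.4816^1 = 0.499323
P(M+4) = 0.4816^2 = 0.231939
The M+2 peak is largest (0.499323); scaling to 100 gives 53.8 : 100.0 : 46.5.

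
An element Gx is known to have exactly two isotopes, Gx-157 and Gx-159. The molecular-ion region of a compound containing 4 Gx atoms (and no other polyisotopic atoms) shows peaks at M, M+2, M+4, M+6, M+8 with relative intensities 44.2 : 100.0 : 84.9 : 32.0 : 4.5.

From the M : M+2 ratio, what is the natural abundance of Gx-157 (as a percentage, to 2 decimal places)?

63.87%

Let p = fractional abundance of Gx-157. I(M+2)/I(M) = [C(4,1)·p^3·(1−p)] / p^4 = 4·(1−p)/p = 100.0/44.2 = 2.2624
(1−p)/p = 2.2624/4 = 0.5656  ⇒  p = 1/(1 + 0.5656) = 0.6387
Gx-157: 63.87%, Gx-159: 36.13%.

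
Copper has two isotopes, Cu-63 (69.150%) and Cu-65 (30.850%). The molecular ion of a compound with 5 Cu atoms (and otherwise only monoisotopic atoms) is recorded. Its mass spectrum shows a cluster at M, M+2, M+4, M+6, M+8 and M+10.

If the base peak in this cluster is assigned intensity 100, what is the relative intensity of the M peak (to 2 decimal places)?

(0.69150 + 0.30850)^5 gives M 0.1581, M+2 0.3527, M+4 0.3147, M+6 0.1404, M+8 0.0313, M+10 0.0028; the largest is M+2.
P(M+2) = C(5,1) × 0.69150^4 × 0.30850^1 = 5 × 0.2286487 × 0.3085 = 0.352691 (base)
P(M) = C(5,0) × 0.69150^5 × 0.30850^0 = 1 × 0.15811058 × 1.0000 = 0.158111
Relative intensity = 0.158111 / 0.352691 × 100 = 44.83

44.83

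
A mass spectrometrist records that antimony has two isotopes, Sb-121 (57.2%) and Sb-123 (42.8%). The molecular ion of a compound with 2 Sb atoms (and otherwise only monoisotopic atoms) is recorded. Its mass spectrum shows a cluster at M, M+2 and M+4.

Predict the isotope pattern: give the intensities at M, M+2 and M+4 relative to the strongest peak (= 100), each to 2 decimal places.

Expanding (0.572 + 0.428)^2:
P(M) = 0.572^2 = 0.327184
P(M+2) = 2 × 0.572^1 × 0.428^1 = 0.489632
P(M+4) = 0.428^2 = 0.183184
The M+2 peak is largest (0.489632); scaling to 100 gives 66.82 : 100.00 : 37.41.

66.82 : 100.00 : 37.41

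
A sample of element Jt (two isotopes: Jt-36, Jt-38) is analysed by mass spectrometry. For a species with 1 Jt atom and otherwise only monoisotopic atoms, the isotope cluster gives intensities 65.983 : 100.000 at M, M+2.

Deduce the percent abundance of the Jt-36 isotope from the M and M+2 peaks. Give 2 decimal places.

39.75%

If p is the fraction of Jt that is Jt-36, then I(M+2)/I(M) = [C(1,1)·p^0·(1−p)] / p^1 = 1·(1−p)/p = 100.000/65.983 = 1.5155
(1−p)/p = 1.5155/1 = 1.5155  ⇒  p = 1/(1 + 1.5155) = 0.3975
Jt-36: 39.75%, Jt-38: 60.25%.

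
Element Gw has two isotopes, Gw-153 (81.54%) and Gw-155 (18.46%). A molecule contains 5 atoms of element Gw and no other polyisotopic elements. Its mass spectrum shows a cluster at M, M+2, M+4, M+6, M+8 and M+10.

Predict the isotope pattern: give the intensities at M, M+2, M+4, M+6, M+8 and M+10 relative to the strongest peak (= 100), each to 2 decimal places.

The 5 Gw atoms are independent, so intensities follow the terms of (0.8154 + 0.1846)^5.
P(M) = 0.8154^5 = 0.360457
P(M+2) = 5 × 0.8154^4 × 0.1846^1 = 0.408023
P(M+4) = 10 × 0.8154^3 × 0.1846^2 = 0.184746
P(M+6) = 10 × 0.8154^2 × 0.1846^3 = 0.041825
P(M+8) = 5 × 0.8154^1 × 0.1846^4 = 0.004734
P(M+10) = 0.1846^5 = 0.000214
The M+2 peak is largest (0.408023); scaling to 100 gives 88.34 : 100.00 : 45.28 : 10.25 : 1.16 : 0.05.

88.34 : 100.00 : 45.28 : 10.25 : 1.16 : 0.05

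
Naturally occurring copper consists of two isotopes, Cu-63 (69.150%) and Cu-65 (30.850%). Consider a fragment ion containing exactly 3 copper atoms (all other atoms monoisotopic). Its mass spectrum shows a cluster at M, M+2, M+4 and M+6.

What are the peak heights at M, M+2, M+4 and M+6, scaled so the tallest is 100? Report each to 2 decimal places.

74.72 : 100.00 : 44.61 : 6.63

Each Cu atom is independently Cu-63 (p = 0.69150) or Cu-65 (q = 0.30850); the cluster is the binomial expansion (p + q)^3.
P(M) = 0.69150^3 = 0.330656
P(M+2) = 3 × 0.69150^2 × 0.30850^1 = 0.442548
P(M+4) = 3 × 0.69150^1 × 0.30850^2 = 0.197435
P(M+6) = 0.30850^3 = 0.029361
The M+2 peak is largest (0.442548); scaling to 100 gives 74.72 : 100.00 : 44.61 : 6.63.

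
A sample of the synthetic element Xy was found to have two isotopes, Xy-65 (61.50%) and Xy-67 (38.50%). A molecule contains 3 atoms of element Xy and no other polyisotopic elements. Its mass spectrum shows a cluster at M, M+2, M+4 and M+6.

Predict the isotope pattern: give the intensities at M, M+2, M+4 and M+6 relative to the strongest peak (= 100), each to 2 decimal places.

The 3 Xy atoms are independent, so intensities follow the terms of (0.6150 + 0.3850)^3.
P(M) = 0.6150^3 = 0.232608
P(M+2) = 3 × 0.6150^2 × 0.3850^1 = 0.436850
P(M+4) = 3 × 0.6150^1 × 0.3850^2 = 0.273475
P(M+6) = 0.3850^3 = 0.057067
The M+2 peak is largest (0.436850); scaling to 100 gives 53.25 : 100.00 : 62.60 : 13.06.

53.25 : 100.00 : 62.60 : 13.06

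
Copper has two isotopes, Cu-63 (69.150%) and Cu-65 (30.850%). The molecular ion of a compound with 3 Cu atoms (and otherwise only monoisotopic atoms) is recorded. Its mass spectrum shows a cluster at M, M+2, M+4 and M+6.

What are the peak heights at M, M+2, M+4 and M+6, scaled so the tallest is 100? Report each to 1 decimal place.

The 3 Cu atoms are independent, so intensities follow the terms of (0.69150 + 0.30850)^3.
P(M) = 0.69150^3 = 0.330656
P(M+2) = 3 × 0.69150^2 × 0.30850^1 = 0.442548
P(M+4) = 3 × 0.69150^1 × 0.30850^2 = 0.197435
P(M+6) = 0.30850^3 = 0.029361
The M+2 peak is largest (0.442548); scaling to 100 gives 74.7 : 100.0 : 44.6 : 6.6.

74.7 : 100.0 : 44.6 : 6.6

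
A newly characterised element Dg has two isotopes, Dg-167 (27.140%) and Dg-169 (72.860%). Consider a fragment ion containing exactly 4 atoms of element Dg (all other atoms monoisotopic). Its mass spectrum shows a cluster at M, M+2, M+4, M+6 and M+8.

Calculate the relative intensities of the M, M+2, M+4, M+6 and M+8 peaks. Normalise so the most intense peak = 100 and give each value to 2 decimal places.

1.29 : 13.88 : 55.87 : 100.00 : 67.11

The 4 Dg atoms are independent, so intensities follow the terms of (0.27140 + 0.72860)^4.
P(M) = 0.27140^4 = 0.005425
P(M+2) = 4 × 0.27140^3 × 0.72860^1 = 0.058261
P(M+4) = 6 × 0.27140^2 × 0.72860^2 = 0.234611
P(M+6) = 4 × 0.27140^1 × 0.72860^3 = 0.419892
P(M+8) = 0.72860^4 = 0.281810
The M+6 peak is largest (0.419892); scaling to 100 gives 1.29 : 13.88 : 55.87 : 100.00 : 67.11.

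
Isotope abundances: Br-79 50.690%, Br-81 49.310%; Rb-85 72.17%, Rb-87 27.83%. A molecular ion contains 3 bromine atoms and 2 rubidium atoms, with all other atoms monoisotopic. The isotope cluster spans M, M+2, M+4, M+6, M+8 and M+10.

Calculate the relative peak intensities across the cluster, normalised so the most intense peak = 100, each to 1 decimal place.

19.1 : 70.4 : 100.0 : 67.7 : 21.6 : 2.6

Bromine pattern (n=3): 0.13024674 : 0.3801026 : 0.36975457 : 0.11989609
Rubidium pattern (n=2): 0.52085089 : 0.40169822 : 0.07745089
Convolve the two distributions (both contribute in 2-u steps):
  M: 0.13024674×0.52085089 = 0.067839
  M+2: 0.13024674×0.40169822 + 0.3801026×0.52085089 = 0.250297
  M+4: 0.13024674×0.07745089 + 0.3801026×0.40169822 + 0.36975457×0.52085089 = 0.355361
  M+6: 0.3801026×0.07745089 + 0.36975457×0.40169822 + 0.11989609×0.52085089 = 0.240417
  M+8: 0.36975457×0.07745089 + 0.11989609×0.40169822 = 0.076800
  M+10: 0.11989609×0.07745089 = 0.009286
Scale to base peak (0.355361) = 100: 19.1 : 70.4 : 100.0 : 67.7 : 21.6 : 2.6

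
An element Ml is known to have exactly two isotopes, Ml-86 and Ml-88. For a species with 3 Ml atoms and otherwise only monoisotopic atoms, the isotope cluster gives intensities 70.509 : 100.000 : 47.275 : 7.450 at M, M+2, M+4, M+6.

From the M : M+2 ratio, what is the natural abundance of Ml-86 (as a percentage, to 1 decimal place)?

67.9%

If p is the fraction of Ml that is Ml-86, then I(M+2)/I(M) = [C(3,1)·p^2·(1−p)] / p^3 = 3·(1−p)/p = 100.000/70.509 = 1.4183
(1−p)/p = 1.4183/3 = 0.4728  ⇒  p = 1/(1 + 0.4728) = 0.6790
Ml-86: 67.9%, Ml-88: 32.1%.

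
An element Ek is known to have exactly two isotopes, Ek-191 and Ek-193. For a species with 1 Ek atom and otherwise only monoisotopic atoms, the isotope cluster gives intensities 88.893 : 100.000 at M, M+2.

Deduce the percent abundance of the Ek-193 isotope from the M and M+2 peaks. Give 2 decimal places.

52.94%

Write p for the Ek-191 fraction. I(M+2)/I(M) = [C(1,1)·p^0·(1−p)] / p^1 = 1·(1−p)/p = 100.000/88.893 = 1.1249
(1−p)/p = 1.1249/1 = 1.1249  ⇒  p = 1/(1 + 1.1249) = 0.4706
Ek-191: 47.06%, Ek-193: 52.94%.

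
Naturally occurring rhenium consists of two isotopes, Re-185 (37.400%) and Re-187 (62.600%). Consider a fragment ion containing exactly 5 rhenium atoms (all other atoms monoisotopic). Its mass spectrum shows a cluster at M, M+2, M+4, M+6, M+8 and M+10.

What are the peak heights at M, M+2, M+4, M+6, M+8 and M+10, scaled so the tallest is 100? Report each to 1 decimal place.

The 5 Re atoms are independent, so intensities follow the terms of (0.37400 + 0.62600)^5.
P(M) = 0.37400^5 = 0.007317
P(M+2) = 5 × 0.37400^4 × 0.62600^1 = 0.061239
P(M+4) = 10 × 0.37400^3 × 0.62600^2 = 0.205005
P(M+6) = 10 × 0.37400^2 × 0.62600^3 = 0.343136
P(M+8) = 5 × 0.37400^1 × 0.62600^4 = 0.287170
P(M+10) = 0.62600^5 = 0.096133
The M+6 peak is largest (0.343136); scaling to 100 gives 2.1 : 17.8 : 59.7 : 100.0 : 83.7 : 28.0.

2.1 : 17.8 : 59.7 : 100.0 : 83.7 : 28.0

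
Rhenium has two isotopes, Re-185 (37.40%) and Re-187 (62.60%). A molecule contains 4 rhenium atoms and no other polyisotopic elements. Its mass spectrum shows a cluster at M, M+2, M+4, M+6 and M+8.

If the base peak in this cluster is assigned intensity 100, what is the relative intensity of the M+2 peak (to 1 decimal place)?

Term probabilities: M 0.0196, M+2 0.1310, M+4 0.3289, M+6 0.3670, M+8 0.1536. Base peak = M+6.
P(M+6) = C(4,3) × 0.3740^1 × 0.6260^3 = 4 × 0.3740 × 0.24531438 = 0.366990 (base)
P(M+2) = C(4,1) × 0.3740^3 × 0.6260^1 = 4 × 0.05231362 × 0.6260 = 0.130993
Relative intensity = 0.130993 / 0.366990 × 100 = 35.7

35.7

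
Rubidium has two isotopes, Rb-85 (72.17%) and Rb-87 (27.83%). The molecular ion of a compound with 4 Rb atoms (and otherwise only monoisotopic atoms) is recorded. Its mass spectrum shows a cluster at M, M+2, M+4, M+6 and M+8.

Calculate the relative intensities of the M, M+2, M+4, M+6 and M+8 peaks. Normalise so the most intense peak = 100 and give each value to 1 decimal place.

64.8 : 100.0 : 57.8 : 14.9 : 1.4

Expanding (0.7217 + 0.2783)^4:
P(M) = 0.7217^4 = 0.271286
P(M+2) = 4 × 0.7217^3 × 0.2783^1 = 0.418450
P(M+4) = 6 × 0.7217^2 × 0.2783^2 = 0.242042
P(M+6) = 4 × 0.7217^1 × 0.2783^3 = 0.062224
P(M+8) = 0.2783^4 = 0.005999
The M+2 peak is largest (0.418450); scaling to 100 gives 64.8 : 100.0 : 57.8 : 14.9 : 1.4.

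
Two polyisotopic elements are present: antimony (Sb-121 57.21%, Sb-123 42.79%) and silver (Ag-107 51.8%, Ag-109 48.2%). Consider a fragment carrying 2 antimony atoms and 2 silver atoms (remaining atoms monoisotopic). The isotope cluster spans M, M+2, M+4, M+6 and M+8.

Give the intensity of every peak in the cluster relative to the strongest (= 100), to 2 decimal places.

23.76 : 79.75 : 100.00 : 55.51 : 11.51

Antimony pattern (n=2): 0.32729841 : 0.48960318 : 0.18309841
Silver pattern (n=2): 0.268324 : 0.499352 : 0.232324
Convolve the two distributions (both contribute in 2-u steps):
  M: 0.32729841×0.268324 = 0.087822
  M+2: 0.32729841×0.499352 + 0.48960318×0.268324 = 0.294809
  M+4: 0.32729841×0.232324 + 0.48960318×0.499352 + 0.18309841×0.268324 = 0.369653
  M+6: 0.48960318×0.232324 + 0.18309841×0.499352 = 0.205177
  M+8: 0.18309841×0.232324 = 0.042538
Scale to base peak (0.369653) = 100: 23.76 : 79.75 : 100.00 : 55.51 : 11.51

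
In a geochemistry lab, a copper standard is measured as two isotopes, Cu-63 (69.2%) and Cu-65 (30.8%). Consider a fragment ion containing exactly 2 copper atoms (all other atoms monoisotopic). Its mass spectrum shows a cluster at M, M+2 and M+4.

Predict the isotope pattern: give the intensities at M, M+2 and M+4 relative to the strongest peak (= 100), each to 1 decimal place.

The 2 Cu atoms are independent, so intensities follow the terms of (0.692 + 0.308)^2.
P(M) = 0.692^2 = 0.478864
P(M+2) = 2 × 0.692^1 × 0.308^1 = 0.426272
P(M+4) = 0.308^2 = 0.094864
The M peak is largest (0.478864); scaling to 100 gives 100.0 : 89.0 : 19.8.

100.0 : 89.0 : 19.8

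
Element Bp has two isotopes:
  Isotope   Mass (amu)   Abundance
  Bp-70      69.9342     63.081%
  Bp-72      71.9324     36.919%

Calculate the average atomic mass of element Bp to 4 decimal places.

Average mass = Σ (abundance × isotope mass) = 0.63081 × 69.9342 + 0.36919 × 71.9324
= 44.11519 + 26.55672 = 70.67191 amu

70.6719 amu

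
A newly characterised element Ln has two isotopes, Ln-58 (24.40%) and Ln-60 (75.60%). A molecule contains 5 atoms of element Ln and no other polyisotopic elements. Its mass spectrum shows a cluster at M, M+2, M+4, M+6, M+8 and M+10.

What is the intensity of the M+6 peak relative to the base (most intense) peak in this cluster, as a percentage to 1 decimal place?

Binomial terms of (0.2440 + 0.7560)^5: M 0.0009, M+2 0.0134, M+4 0.0830, M+6 0.2572, M+8 0.3985, M+10 0.2469 → M+8 is the base peak.
P(M+8) = C(5,4) × 0.2440^1 × 0.7560^4 = 5 × 0.2440 × 0.3266534 = 0.398517 (base)
P(M+6) = C(5,3) × 0.2440^2 × 0.7560^3 = 10 × 0.059536 × 0.43208122 = 0.257244
Relative intensity = 0.257244 / 0.398517 × 100 = 64.6

64.6%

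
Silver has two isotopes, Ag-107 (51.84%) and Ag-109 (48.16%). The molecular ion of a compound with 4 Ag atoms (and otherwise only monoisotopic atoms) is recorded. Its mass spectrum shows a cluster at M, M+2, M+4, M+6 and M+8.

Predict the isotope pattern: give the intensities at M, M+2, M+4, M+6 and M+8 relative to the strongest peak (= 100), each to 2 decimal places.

19.31 : 71.76 : 100.00 : 61.93 : 14.38

Each Ag atom is independently Ag-107 (p = 0.5184) or Ag-109 (q = 0.4816); the cluster is the binomial expansion (p + q)^4.
P(M) = 0.5184^4 = 0.072220
P(M+2) = 4 × 0.5184^3 × 0.4816^1 = 0.268375
P(M+4) = 6 × 0.5184^2 × 0.4816^2 = 0.373985
P(M+6) = 4 × 0.5184^1 × 0.4816^3 = 0.231624
P(M+8) = 0.4816^4 = 0.053795
The M+4 peak is largest (0.373985); scaling to 100 gives 19.31 : 71.76 : 100.00 : 61.93 : 14.38.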